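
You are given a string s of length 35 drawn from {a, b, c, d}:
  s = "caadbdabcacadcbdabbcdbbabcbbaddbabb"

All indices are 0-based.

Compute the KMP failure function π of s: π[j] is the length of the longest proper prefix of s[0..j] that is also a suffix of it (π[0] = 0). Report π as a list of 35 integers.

π[0] = 0
j=1 s[j]='a': π[1]=0 (border '')
j=2 s[j]='a': π[2]=0 (border '')
j=3 s[j]='d': π[3]=0 (border '')
j=4 s[j]='b': π[4]=0 (border '')
j=5 s[j]='d': π[5]=0 (border '')
j=6 s[j]='a': π[6]=0 (border '')
j=7 s[j]='b': π[7]=0 (border '')
j=8 s[j]='c': π[8]=1 (border 'c')
j=9 s[j]='a': π[9]=2 (border 'ca')
j=10 s[j]='c': k: 2→0; π[10]=1 (border 'c')
j=11 s[j]='a': π[11]=2 (border 'ca')
j=12 s[j]='d': k: 2→0; π[12]=0 (border '')
j=13 s[j]='c': π[13]=1 (border 'c')
j=14 s[j]='b': k: 1→0; π[14]=0 (border '')
j=15 s[j]='d': π[15]=0 (border '')
j=16 s[j]='a': π[16]=0 (border '')
j=17 s[j]='b': π[17]=0 (border '')
j=18 s[j]='b': π[18]=0 (border '')
j=19 s[j]='c': π[19]=1 (border 'c')
j=20 s[j]='d': k: 1→0; π[20]=0 (border '')
j=21 s[j]='b': π[21]=0 (border '')
j=22 s[j]='b': π[22]=0 (border '')
j=23 s[j]='a': π[23]=0 (border '')
j=24 s[j]='b': π[24]=0 (border '')
j=25 s[j]='c': π[25]=1 (border 'c')
j=26 s[j]='b': k: 1→0; π[26]=0 (border '')
j=27 s[j]='b': π[27]=0 (border '')
j=28 s[j]='a': π[28]=0 (border '')
j=29 s[j]='d': π[29]=0 (border '')
j=30 s[j]='d': π[30]=0 (border '')
j=31 s[j]='b': π[31]=0 (border '')
j=32 s[j]='a': π[32]=0 (border '')
j=33 s[j]='b': π[33]=0 (border '')
j=34 s[j]='b': π[34]=0 (border '')

[0, 0, 0, 0, 0, 0, 0, 0, 1, 2, 1, 2, 0, 1, 0, 0, 0, 0, 0, 1, 0, 0, 0, 0, 0, 1, 0, 0, 0, 0, 0, 0, 0, 0, 0]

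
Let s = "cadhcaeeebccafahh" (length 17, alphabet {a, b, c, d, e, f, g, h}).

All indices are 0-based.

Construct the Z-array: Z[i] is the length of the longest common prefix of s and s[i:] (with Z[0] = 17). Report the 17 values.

Z[0]=17
i=1: outside box; Z[1]=0
i=2: outside box; Z[2]=0
i=3: outside box; Z[3]=0
i=4: outside box; Z[4]=2 scan→box=[4,6)
i=5: min(r-i=1, Z[1]=0)=0; Z[5]=0
i=6: outside box; Z[6]=0
i=7: outside box; Z[7]=0
i=8: outside box; Z[8]=0
i=9: outside box; Z[9]=0
i=10: outside box; Z[10]=1 scan→box=[10,11)
i=11: outside box; Z[11]=2 scan→box=[11,13)
i=12: min(r-i=1, Z[1]=0)=0; Z[12]=0
i=13: outside box; Z[13]=0
i=14: outside box; Z[14]=0
i=15: outside box; Z[15]=0
i=16: outside box; Z[16]=0

[17, 0, 0, 0, 2, 0, 0, 0, 0, 0, 1, 2, 0, 0, 0, 0, 0]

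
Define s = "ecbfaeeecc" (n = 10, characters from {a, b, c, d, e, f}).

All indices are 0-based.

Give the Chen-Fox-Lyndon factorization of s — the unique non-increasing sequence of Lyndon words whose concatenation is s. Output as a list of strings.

emit factor 1: 'e' (i=0, period=1)
emit factor 2: 'c' (i=1, period=1)
emit factor 3: 'bf' (i=2, period=2)
emit factor 4: 'aeeecc' (i=4, period=6)

["e", "c", "bf", "aeeecc"]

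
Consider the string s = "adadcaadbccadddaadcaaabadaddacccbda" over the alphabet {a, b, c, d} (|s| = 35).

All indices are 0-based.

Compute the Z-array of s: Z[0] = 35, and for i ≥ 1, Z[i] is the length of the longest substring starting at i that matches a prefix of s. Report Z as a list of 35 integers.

[35, 0, 2, 0, 0, 1, 2, 0, 0, 0, 0, 2, 0, 0, 0, 1, 2, 0, 0, 1, 1, 1, 0, 4, 0, 2, 0, 0, 1, 0, 0, 0, 0, 0, 1]

Z[0]=35
i=1: i≥r, start 0; Z[1]=0
i=2: i≥r, start 0; Z[2]=2 extend→box=[2,4)
i=3: min(r-i=1, Z[1]=0)=0; Z[3]=0
i=4: i≥r, start 0; Z[4]=0
i=5: i≥r, start 0; Z[5]=1 extend→box=[5,6)
i=6: i≥r, start 0; Z[6]=2 extend→box=[6,8)
i=7: min(r-i=1, Z[1]=0)=0; Z[7]=0
i=8: i≥r, start 0; Z[8]=0
i=9: i≥r, start 0; Z[9]=0
i=10: i≥r, start 0; Z[10]=0
i=11: i≥r, start 0; Z[11]=2 extend→box=[11,13)
i=12: min(r-i=1, Z[1]=0)=0; Z[12]=0
i=13: i≥r, start 0; Z[13]=0
i=14: i≥r, start 0; Z[14]=0
i=15: i≥r, start 0; Z[15]=1 extend→box=[15,16)
i=16: i≥r, start 0; Z[16]=2 extend→box=[16,18)
i=17: min(r-i=1, Z[1]=0)=0; Z[17]=0
i=18: i≥r, start 0; Z[18]=0
i=19: i≥r, start 0; Z[19]=1 extend→box=[19,20)
i=20: i≥r, start 0; Z[20]=1 extend→box=[20,21)
i=21: i≥r, start 0; Z[21]=1 extend→box=[21,22)
i=22: i≥r, start 0; Z[22]=0
i=23: i≥r, start 0; Z[23]=4 extend→box=[23,27)
i=24: min(r-i=3, Z[1]=0)=0; Z[24]=0
i=25: min(r-i=2, Z[2]=2)=2; Z[25]=2
i=26: min(r-i=1, Z[3]=0)=0; Z[26]=0
i=27: i≥r, start 0; Z[27]=0
i=28: i≥r, start 0; Z[28]=1 extend→box=[28,29)
i=29: i≥r, start 0; Z[29]=0
i=30: i≥r, start 0; Z[30]=0
i=31: i≥r, start 0; Z[31]=0
i=32: i≥r, start 0; Z[32]=0
i=33: i≥r, start 0; Z[33]=0
i=34: i≥r, start 0; Z[34]=1 extend→box=[34,35)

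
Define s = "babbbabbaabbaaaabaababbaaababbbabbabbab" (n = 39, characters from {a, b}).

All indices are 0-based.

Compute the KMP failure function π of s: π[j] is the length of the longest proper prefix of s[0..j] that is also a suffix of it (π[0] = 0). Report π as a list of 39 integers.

π[0] = 0
j=1 s[j]='a': π[1]=0 (border '')
j=2 s[j]='b': π[2]=1 (border 'b')
j=3 s[j]='b': k: 1→0; π[3]=1 (border 'b')
j=4 s[j]='b': k: 1→0; π[4]=1 (border 'b')
j=5 s[j]='a': π[5]=2 (border 'ba')
j=6 s[j]='b': π[6]=3 (border 'bab')
j=7 s[j]='b': π[7]=4 (border 'babb')
j=8 s[j]='a': k: 4→1; π[8]=2 (border 'ba')
j=9 s[j]='a': k: 2→0; π[9]=0 (border '')
j=10 s[j]='b': π[10]=1 (border 'b')
j=11 s[j]='b': k: 1→0; π[11]=1 (border 'b')
j=12 s[j]='a': π[12]=2 (border 'ba')
j=13 s[j]='a': k: 2→0; π[13]=0 (border '')
j=14 s[j]='a': π[14]=0 (border '')
j=15 s[j]='a': π[15]=0 (border '')
j=16 s[j]='b': π[16]=1 (border 'b')
j=17 s[j]='a': π[17]=2 (border 'ba')
j=18 s[j]='a': k: 2→0; π[18]=0 (border '')
j=19 s[j]='b': π[19]=1 (border 'b')
j=20 s[j]='a': π[20]=2 (border 'ba')
j=21 s[j]='b': π[21]=3 (border 'bab')
j=22 s[j]='b': π[22]=4 (border 'babb')
j=23 s[j]='a': k: 4→1; π[23]=2 (border 'ba')
j=24 s[j]='a': k: 2→0; π[24]=0 (border '')
j=25 s[j]='a': π[25]=0 (border '')
j=26 s[j]='b': π[26]=1 (border 'b')
j=27 s[j]='a': π[27]=2 (border 'ba')
j=28 s[j]='b': π[28]=3 (border 'bab')
j=29 s[j]='b': π[29]=4 (border 'babb')
j=30 s[j]='b': π[30]=5 (border 'babbb')
j=31 s[j]='a': π[31]=6 (border 'babbba')
j=32 s[j]='b': π[32]=7 (border 'babbbab')
j=33 s[j]='b': π[33]=8 (border 'babbbabb')
j=34 s[j]='a': π[34]=9 (border 'babbbabba')
j=35 s[j]='b': k: 9→2; π[35]=3 (border 'bab')
j=36 s[j]='b': π[36]=4 (border 'babb')
j=37 s[j]='a': k: 4→1; π[37]=2 (border 'ba')
j=38 s[j]='b': π[38]=3 (border 'bab')

[0, 0, 1, 1, 1, 2, 3, 4, 2, 0, 1, 1, 2, 0, 0, 0, 1, 2, 0, 1, 2, 3, 4, 2, 0, 0, 1, 2, 3, 4, 5, 6, 7, 8, 9, 3, 4, 2, 3]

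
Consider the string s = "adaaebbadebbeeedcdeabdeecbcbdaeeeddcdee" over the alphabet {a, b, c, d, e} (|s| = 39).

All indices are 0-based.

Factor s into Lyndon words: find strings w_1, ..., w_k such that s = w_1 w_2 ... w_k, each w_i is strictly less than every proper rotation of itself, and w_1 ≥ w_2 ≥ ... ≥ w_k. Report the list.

["ad", "aaebbadebbeeedcdeabdeecbcbdaeeeddcdee"]

emit factor 1: 'ad' (i=0, period=2)
emit factor 2: 'aaebbadebbeeedcdeabdeecbcbdaeeeddcdee' (i=2, period=37)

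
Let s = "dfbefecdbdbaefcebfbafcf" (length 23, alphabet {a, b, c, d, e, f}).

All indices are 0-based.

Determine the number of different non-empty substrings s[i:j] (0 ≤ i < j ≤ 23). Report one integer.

254

rank→(start, suffix):
  0 → (11, 'aefcebfbafcf')
  1 → (19, 'afcf')
  2 → (10, 'baefcebfbafcf')
  3 → (18, 'bafcf')
  4 → (8, 'bdbaefcebfbafcf')
  5 → (2, 'befecdbdbaefcebfbafcf')
  6 → (16, 'bfbafcf')
  7 → (6, 'cdbdbaefcebfbafcf')
  8 → (14, 'cebfbafcf')
  9 → (21, 'cf')
  10 → (9, 'dbaefcebfbafcf')
  11 → (7, 'dbdbaefcebfbafcf')
  12 → (0, 'dfbefecdbdbaefcebfbafcf')
  13 → (15, 'ebfbafcf')
  14 → (5, 'ecdbdbaefcebfbafcf')
  15 → (12, 'efcebfbafcf')
  16 → (3, 'efecdbdbaefcebfbafcf')
  17 → (22, 'f')
  18 → (17, 'fbafcf')
  19 → (1, 'fbefecdbdbaefcebfbafcf')
  20 → (13, 'fcebfbafcf')
  21 → (20, 'fcf')
  22 → (4, 'fecdbdbaefcebfbafcf')

SA = [11, 19, 10, 18, 8, 2, 16, 6, 14, 21, 9, 7, 0, 15, 5, 12, 3, 22, 17, 1, 13, 20, 4]
[i] adj suffixes → lcp
  [1] 11/19 → 1 ('a')
  [2] 19/10 → 0 ('')
  [3] 10/18 → 2 ('ba')
  [4] 18/8 → 1 ('b')
  [5] 8/2 → 1 ('b')
  [6] 2/16 → 1 ('b')
  [7] 16/6 → 0 ('')
  [8] 6/14 → 1 ('c')
  [9] 14/21 → 1 ('c')
  [10] 21/9 → 0 ('')
  [11] 9/7 → 2 ('db')
  [12] 7/0 → 1 ('d')
  [13] 0/15 → 0 ('')
  [14] 15/5 → 1 ('e')
  [15] 5/12 → 1 ('e')
  [16] 12/3 → 2 ('ef')
  [17] 3/22 → 0 ('')
  [18] 22/17 → 1 ('f')
  [19] 17/1 → 2 ('fb')
  [20] 1/13 → 1 ('f')
  [21] 13/20 → 2 ('fc')
  [22] 20/4 → 1 ('f')

n(n+1)/2 = 23·24/2 = 276
Σ LCP = 0 + 1 + 0 + 2 + 1 + 1 + 1 + 0 + 1 + 1 + 0 + 2 + 1 + 0 + 1 + 1 + 2 + 0 + 1 + 2 + 1 + 2 + 1 = 22
distinct = 276 − 22 = 254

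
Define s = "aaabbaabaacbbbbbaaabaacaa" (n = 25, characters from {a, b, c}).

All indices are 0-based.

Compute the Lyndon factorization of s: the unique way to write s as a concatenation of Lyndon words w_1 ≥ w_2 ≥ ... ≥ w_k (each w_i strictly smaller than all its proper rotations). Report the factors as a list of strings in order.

["aaabbaabaacbbbbb", "aaabaac", "a", "a"]

emit factor 1: 'aaabbaabaacbbbbb' (i=0, period=16)
emit factor 2: 'aaabaac' (i=16, period=7)
emit factor 3: 'a' (i=23, period=1)
emit factor 4: 'a' (i=24, period=1)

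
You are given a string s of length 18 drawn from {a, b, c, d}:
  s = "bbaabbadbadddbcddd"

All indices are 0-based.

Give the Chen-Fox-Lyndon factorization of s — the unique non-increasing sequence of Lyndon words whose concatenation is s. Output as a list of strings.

emit factor 1: 'b' (i=0, period=1)
emit factor 2: 'b' (i=1, period=1)
emit factor 3: 'aabbadbadddbcddd' (i=2, period=16)

["b", "b", "aabbadbadddbcddd"]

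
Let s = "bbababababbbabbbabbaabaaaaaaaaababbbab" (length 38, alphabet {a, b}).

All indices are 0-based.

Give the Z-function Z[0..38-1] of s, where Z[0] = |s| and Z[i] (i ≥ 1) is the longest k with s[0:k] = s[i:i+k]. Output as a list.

Z[0]=38
i=1: i≥r, start 0; Z[1]=1 grow→box=[1,2)
i=2: i≥r, start 0; Z[2]=0
i=3: i≥r, start 0; Z[3]=1 grow→box=[3,4)
i=4: i≥r, start 0; Z[4]=0
i=5: i≥r, start 0; Z[5]=1 grow→box=[5,6)
i=6: i≥r, start 0; Z[6]=0
i=7: i≥r, start 0; Z[7]=1 grow→box=[7,8)
i=8: i≥r, start 0; Z[8]=0
i=9: i≥r, start 0; Z[9]=2 grow→box=[9,11)
i=10: min(r-i=1, Z[1]=1)=1; Z[10]=4 grow→box=[10,14)
i=11: min(r-i=3, Z[1]=1)=1; Z[11]=1
i=12: min(r-i=2, Z[2]=0)=0; Z[12]=0
i=13: min(r-i=1, Z[3]=1)=1; Z[13]=2 grow→box=[13,15)
i=14: min(r-i=1, Z[1]=1)=1; Z[14]=4 grow→box=[14,18)
i=15: min(r-i=3, Z[1]=1)=1; Z[15]=1
i=16: min(r-i=2, Z[2]=0)=0; Z[16]=0
i=17: min(r-i=1, Z[3]=1)=1; Z[17]=3 grow→box=[17,20)
i=18: min(r-i=2, Z[1]=1)=1; Z[18]=1
i=19: min(r-i=1, Z[2]=0)=0; Z[19]=0
i=20: i≥r, start 0; Z[20]=0
i=21: i≥r, start 0; Z[21]=1 grow→box=[21,22)
i=22: i≥r, start 0; Z[22]=0
i=23: i≥r, start 0; Z[23]=0
i=24: i≥r, start 0; Z[24]=0
i=25: i≥r, start 0; Z[25]=0
i=26: i≥r, start 0; Z[26]=0
i=27: i≥r, start 0; Z[27]=0
i=28: i≥r, start 0; Z[28]=0
i=29: i≥r, start 0; Z[29]=0
i=30: i≥r, start 0; Z[30]=0
i=31: i≥r, start 0; Z[31]=1 grow→box=[31,32)
i=32: i≥r, start 0; Z[32]=0
i=33: i≥r, start 0; Z[33]=2 grow→box=[33,35)
i=34: min(r-i=1, Z[1]=1)=1; Z[34]=4 grow→box=[34,38)
i=35: min(r-i=3, Z[1]=1)=1; Z[35]=1
i=36: min(r-i=2, Z[2]=0)=0; Z[36]=0
i=37: min(r-i=1, Z[3]=1)=1; Z[37]=1

[38, 1, 0, 1, 0, 1, 0, 1, 0, 2, 4, 1, 0, 2, 4, 1, 0, 3, 1, 0, 0, 1, 0, 0, 0, 0, 0, 0, 0, 0, 0, 1, 0, 2, 4, 1, 0, 1]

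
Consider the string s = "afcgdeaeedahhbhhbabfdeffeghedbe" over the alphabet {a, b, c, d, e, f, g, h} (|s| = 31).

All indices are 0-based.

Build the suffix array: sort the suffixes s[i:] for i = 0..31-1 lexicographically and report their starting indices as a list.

rank | idx | suffix
   0 |  17 | abfdeffeghedbe
   1 |   6 | aeedahhbhhbabfdeffeghedbe
   2 |   0 | afcgdeaeedahhbhhbabfdeffeghedbe
   3 |  10 | ahhbhhbabfdeffeghedbe
   4 |  16 | babfdeffeghedbe
   5 |  29 | be
   6 |  18 | bfdeffeghedbe
   7 |  13 | bhhbabfdeffeghedbe
   8 |   2 | cgdeaeedahhbhhbabfdeffeghedbe
   9 |   9 | dahhbhhbabfdeffeghedbe
  10 |  28 | dbe
  11 |   4 | deaeedahhbhhbabfdeffeghedbe
  12 |  20 | deffeghedbe
  13 |  30 | e
  14 |   5 | eaeedahhbhhbabfdeffeghedbe
  15 |   8 | edahhbhhbabfdeffeghedbe
  16 |  27 | edbe
  17 |   7 | eedahhbhhbabfdeffeghedbe
  18 |  21 | effeghedbe
  19 |  24 | eghedbe
  20 |   1 | fcgdeaeedahhbhhbabfdeffeghedbe
  21 |  19 | fdeffeghedbe
  22 |  23 | feghedbe
  23 |  22 | ffeghedbe
  24 |   3 | gdeaeedahhbhhbabfdeffeghedbe
  25 |  25 | ghedbe
  26 |  15 | hbabfdeffeghedbe
  27 |  12 | hbhhbabfdeffeghedbe
  28 |  26 | hedbe
  29 |  14 | hhbabfdeffeghedbe
  30 |  11 | hhbhhbabfdeffeghedbe

[17, 6, 0, 10, 16, 29, 18, 13, 2, 9, 28, 4, 20, 30, 5, 8, 27, 7, 21, 24, 1, 19, 23, 22, 3, 25, 15, 12, 26, 14, 11]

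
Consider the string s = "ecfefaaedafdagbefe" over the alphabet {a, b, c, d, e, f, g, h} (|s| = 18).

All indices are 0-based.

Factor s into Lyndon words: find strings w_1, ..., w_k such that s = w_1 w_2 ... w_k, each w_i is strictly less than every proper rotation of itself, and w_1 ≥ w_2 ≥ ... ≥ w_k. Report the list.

emit factor 1: 'e' (i=0, period=1)
emit factor 2: 'cfef' (i=1, period=4)
emit factor 3: 'aaedafdagbefe' (i=5, period=13)

["e", "cfef", "aaedafdagbefe"]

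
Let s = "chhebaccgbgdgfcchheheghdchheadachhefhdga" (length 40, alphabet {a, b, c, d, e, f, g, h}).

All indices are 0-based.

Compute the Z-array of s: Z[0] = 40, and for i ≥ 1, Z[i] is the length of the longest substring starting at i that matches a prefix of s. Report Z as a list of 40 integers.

Z[0]=40
i=1: outside box; Z[1]=0
i=2: outside box; Z[2]=0
i=3: outside box; Z[3]=0
i=4: outside box; Z[4]=0
i=5: outside box; Z[5]=0
i=6: outside box; Z[6]=1 grow→box=[6,7)
i=7: outside box; Z[7]=1 grow→box=[7,8)
i=8: outside box; Z[8]=0
i=9: outside box; Z[9]=0
i=10: outside box; Z[10]=0
i=11: outside box; Z[11]=0
i=12: outside box; Z[12]=0
i=13: outside box; Z[13]=0
i=14: outside box; Z[14]=1 grow→box=[14,15)
i=15: outside box; Z[15]=4 grow→box=[15,19)
i=16: min(r-i=3, Z[1]=0)=0; Z[16]=0
i=17: min(r-i=2, Z[2]=0)=0; Z[17]=0
i=18: min(r-i=1, Z[3]=0)=0; Z[18]=0
i=19: outside box; Z[19]=0
i=20: outside box; Z[20]=0
i=21: outside box; Z[21]=0
i=22: outside box; Z[22]=0
i=23: outside box; Z[23]=0
i=24: outside box; Z[24]=4 grow→box=[24,28)
i=25: min(r-i=3, Z[1]=0)=0; Z[25]=0
i=26: min(r-i=2, Z[2]=0)=0; Z[26]=0
i=27: min(r-i=1, Z[3]=0)=0; Z[27]=0
i=28: outside box; Z[28]=0
i=29: outside box; Z[29]=0
i=30: outside box; Z[30]=0
i=31: outside box; Z[31]=4 grow→box=[31,35)
i=32: min(r-i=3, Z[1]=0)=0; Z[32]=0
i=33: min(r-i=2, Z[2]=0)=0; Z[33]=0
i=34: min(r-i=1, Z[3]=0)=0; Z[34]=0
i=35: outside box; Z[35]=0
i=36: outside box; Z[36]=0
i=37: outside box; Z[37]=0
i=38: outside box; Z[38]=0
i=39: outside box; Z[39]=0

[40, 0, 0, 0, 0, 0, 1, 1, 0, 0, 0, 0, 0, 0, 1, 4, 0, 0, 0, 0, 0, 0, 0, 0, 4, 0, 0, 0, 0, 0, 0, 4, 0, 0, 0, 0, 0, 0, 0, 0]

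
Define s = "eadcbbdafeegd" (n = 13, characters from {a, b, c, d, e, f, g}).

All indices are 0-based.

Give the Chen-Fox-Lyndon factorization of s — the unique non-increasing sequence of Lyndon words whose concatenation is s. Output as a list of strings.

["e", "adcbbdafeegd"]

emit factor 1: 'e' (i=0, period=1)
emit factor 2: 'adcbbdafeegd' (i=1, period=12)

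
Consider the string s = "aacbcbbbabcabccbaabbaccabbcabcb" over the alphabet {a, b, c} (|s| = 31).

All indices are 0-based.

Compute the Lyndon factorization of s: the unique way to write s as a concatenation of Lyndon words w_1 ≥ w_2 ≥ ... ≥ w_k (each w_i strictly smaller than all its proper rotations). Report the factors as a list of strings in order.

emit factor 1: 'aacbcbbbabcabccb' (i=0, period=16)
emit factor 2: 'aabbaccabbcabcb' (i=16, period=15)

["aacbcbbbabcabccb", "aabbaccabbcabcb"]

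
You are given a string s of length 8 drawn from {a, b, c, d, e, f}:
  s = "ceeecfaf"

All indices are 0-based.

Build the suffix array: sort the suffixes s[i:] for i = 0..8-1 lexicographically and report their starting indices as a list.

[6, 0, 4, 3, 2, 1, 7, 5]

rank | idx | suffix
   0 |   6 | af
   1 |   0 | ceeecfaf
   2 |   4 | cfaf
   3 |   3 | ecfaf
   4 |   2 | eecfaf
   5 |   1 | eeecfaf
   6 |   7 | f
   7 |   5 | faf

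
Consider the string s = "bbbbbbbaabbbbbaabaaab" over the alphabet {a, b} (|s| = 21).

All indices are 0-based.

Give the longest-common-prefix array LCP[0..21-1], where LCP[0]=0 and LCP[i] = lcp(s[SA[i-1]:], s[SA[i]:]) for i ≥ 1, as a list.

sorted suffixes:
  #0 SA[0]=17  'aaab'
  #1 SA[1]=18  'aab'
  #2 SA[2]=14  'aabaaab'
  #3 SA[3]=7  'aabbbbbaabaaab'
  #4 SA[4]=19  'ab'
  #5 SA[5]=15  'abaaab'
  #6 SA[6]=8  'abbbbbaabaaab'
  #7 SA[7]=20  'b'
  #8 SA[8]=16  'baaab'
  #9 SA[9]=13  'baabaaab'
  #10 SA[10]=6  'baabbbbbaabaaab'
  #11 SA[11]=12  'bbaabaaab'
  #12 SA[12]=5  'bbaabbbbbaabaaab'
  #13 SA[13]=11  'bbbaabaaab'
  #14 SA[14]=4  'bbbaabbbbbaabaaab'
  #15 SA[15]=10  'bbbbaabaaab'
  #16 SA[16]=3  'bbbbaabbbbbaabaaab'
  #17 SA[17]=9  'bbbbbaabaaab'
  #18 SA[18]=2  'bbbbbaabbbbbaabaaab'
  #19 SA[19]=1  'bbbbbbaabbbbbaabaaab'
  #20 SA[20]=0  'bbbbbbbaabbbbbaabaaab'

SA = [17, 18, 14, 7, 19, 15, 8, 20, 16, 13, 6, 12, 5, 11, 4, 10, 3, 9, 2, 1, 0]
rank  pair      lcp
   1  s[17:],s[18:]  2  'aa'
   2  s[18:],s[14:]  3  'aab'
   3  s[14:],s[7:]  3  'aab'
   4  s[7:],s[19:]  1  'a'
   5  s[19:],s[15:]  2  'ab'
   6  s[15:],s[8:]  2  'ab'
   7  s[8:],s[20:]  0  ''
   8  s[20:],s[16:]  1  'b'
   9  s[16:],s[13:]  3  'baa'
  10  s[13:],s[6:]  4  'baab'
  11  s[6:],s[12:]  1  'b'
  12  s[12:],s[5:]  5  'bbaab'
  13  s[5:],s[11:]  2  'bb'
  14  s[11:],s[4:]  6  'bbbaab'
  15  s[4:],s[10:]  3  'bbb'
  16  s[10:],s[3:]  7  'bbbbaab'
  17  s[3:],s[9:]  4  'bbbb'
  18  s[9:],s[2:]  8  'bbbbbaab'
  19  s[2:],s[1:]  5  'bbbbb'
  20  s[1:],s[0:]  6  'bbbbbb'

[0, 2, 3, 3, 1, 2, 2, 0, 1, 3, 4, 1, 5, 2, 6, 3, 7, 4, 8, 5, 6]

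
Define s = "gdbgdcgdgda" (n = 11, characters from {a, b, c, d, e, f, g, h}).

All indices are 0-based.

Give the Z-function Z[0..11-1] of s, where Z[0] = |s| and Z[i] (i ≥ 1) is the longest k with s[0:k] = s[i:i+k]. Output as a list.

[11, 0, 0, 2, 0, 0, 2, 0, 2, 0, 0]

Z[0]=11
i=1: i≥r, start 0; Z[1]=0
i=2: i≥r, start 0; Z[2]=0
i=3: i≥r, start 0; Z[3]=2 extend→box=[3,5)
i=4: min(r-i=1, Z[1]=0)=0; Z[4]=0
i=5: i≥r, start 0; Z[5]=0
i=6: i≥r, start 0; Z[6]=2 extend→box=[6,8)
i=7: min(r-i=1, Z[1]=0)=0; Z[7]=0
i=8: i≥r, start 0; Z[8]=2 extend→box=[8,10)
i=9: min(r-i=1, Z[1]=0)=0; Z[9]=0
i=10: i≥r, start 0; Z[10]=0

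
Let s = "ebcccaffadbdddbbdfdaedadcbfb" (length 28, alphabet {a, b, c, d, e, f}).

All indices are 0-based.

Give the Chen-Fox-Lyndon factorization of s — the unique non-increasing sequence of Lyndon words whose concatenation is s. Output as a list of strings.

emit factor 1: 'e' (i=0, period=1)
emit factor 2: 'bccc' (i=1, period=4)
emit factor 3: 'aff' (i=5, period=3)
emit factor 4: 'adbdddbbdfdaedadcbfb' (i=8, period=20)

["e", "bccc", "aff", "adbdddbbdfdaedadcbfb"]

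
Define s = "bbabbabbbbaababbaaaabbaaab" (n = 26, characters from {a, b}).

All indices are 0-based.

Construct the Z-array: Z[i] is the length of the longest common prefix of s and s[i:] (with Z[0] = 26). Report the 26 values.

[26, 1, 0, 5, 1, 0, 2, 2, 3, 1, 0, 0, 1, 0, 3, 1, 0, 0, 0, 0, 3, 1, 0, 0, 0, 1]

Z[0]=26
i=1: fresh scan; Z[1]=1 scan→box=[1,2)
i=2: fresh scan; Z[2]=0
i=3: fresh scan; Z[3]=5 scan→box=[3,8)
i=4: min(r-i=4, Z[1]=1)=1; Z[4]=1
i=5: min(r-i=3, Z[2]=0)=0; Z[5]=0
i=6: min(r-i=2, Z[3]=5)=2; Z[6]=2
i=7: min(r-i=1, Z[4]=1)=1; Z[7]=2 scan→box=[7,9)
i=8: min(r-i=1, Z[1]=1)=1; Z[8]=3 scan→box=[8,11)
i=9: min(r-i=2, Z[1]=1)=1; Z[9]=1
i=10: min(r-i=1, Z[2]=0)=0; Z[10]=0
i=11: fresh scan; Z[11]=0
i=12: fresh scan; Z[12]=1 scan→box=[12,13)
i=13: fresh scan; Z[13]=0
i=14: fresh scan; Z[14]=3 scan→box=[14,17)
i=15: min(r-i=2, Z[1]=1)=1; Z[15]=1
i=16: min(r-i=1, Z[2]=0)=0; Z[16]=0
i=17: fresh scan; Z[17]=0
i=18: fresh scan; Z[18]=0
i=19: fresh scan; Z[19]=0
i=20: fresh scan; Z[20]=3 scan→box=[20,23)
i=21: min(r-i=2, Z[1]=1)=1; Z[21]=1
i=22: min(r-i=1, Z[2]=0)=0; Z[22]=0
i=23: fresh scan; Z[23]=0
i=24: fresh scan; Z[24]=0
i=25: fresh scan; Z[25]=1 scan→box=[25,26)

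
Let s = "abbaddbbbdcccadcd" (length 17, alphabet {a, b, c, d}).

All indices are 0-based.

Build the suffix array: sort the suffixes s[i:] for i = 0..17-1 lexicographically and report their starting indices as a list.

[0, 13, 3, 2, 1, 6, 7, 8, 12, 11, 10, 15, 16, 5, 9, 14, 4]

sorted suffixes:
  #0 SA[0]=0  'abbaddbbbdcccadcd'
  #1 SA[1]=13  'adcd'
  #2 SA[2]=3  'addbbbdcccadcd'
  #3 SA[3]=2  'baddbbbdcccadcd'
  #4 SA[4]=1  'bbaddbbbdcccadcd'
  #5 SA[5]=6  'bbbdcccadcd'
  #6 SA[6]=7  'bbdcccadcd'
  #7 SA[7]=8  'bdcccadcd'
  #8 SA[8]=12  'cadcd'
  #9 SA[9]=11  'ccadcd'
  #10 SA[10]=10  'cccadcd'
  #11 SA[11]=15  'cd'
  #12 SA[12]=16  'd'
  #13 SA[13]=5  'dbbbdcccadcd'
  #14 SA[14]=9  'dcccadcd'
  #15 SA[15]=14  'dcd'
  #16 SA[16]=4  'ddbbbdcccadcd'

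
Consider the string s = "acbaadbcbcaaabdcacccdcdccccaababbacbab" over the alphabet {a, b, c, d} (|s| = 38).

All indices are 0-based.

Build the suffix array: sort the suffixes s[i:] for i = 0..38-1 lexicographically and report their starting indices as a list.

rank→(start, suffix):
  0 → (10, 'aaabdcacccdcdccccaababbacbab')
  1 → (27, 'aababbacbab')
  2 → (11, 'aabdcacccdcdccccaababbacbab')
  3 → (3, 'aadbcbcaaabdcacccdcdccccaababbacbab')
  4 → (36, 'ab')
  5 → (28, 'ababbacbab')
  6 → (30, 'abbacbab')
  7 → (12, 'abdcacccdcdccccaababbacbab')
  8 → (0, 'acbaadbcbcaaabdcacccdcdccccaababbacbab')
  9 → (33, 'acbab')
  10 → (16, 'acccdcdccccaababbacbab')
  11 → (4, 'adbcbcaaabdcacccdcdccccaababbacbab')
  12 → (37, 'b')
  13 → (2, 'baadbcbcaaabdcacccdcdccccaababbacbab')
  14 → (35, 'bab')
  15 → (29, 'babbacbab')
  16 → (32, 'bacbab')
  17 → (31, 'bbacbab')
  18 → (8, 'bcaaabdcacccdcdccccaababbacbab')
  19 → (6, 'bcbcaaabdcacccdcdccccaababbacbab')
  20 → (13, 'bdcacccdcdccccaababbacbab')
  21 → (9, 'caaabdcacccdcdccccaababbacbab')
  22 → (26, 'caababbacbab')
  23 → (15, 'cacccdcdccccaababbacbab')
  24 → (1, 'cbaadbcbcaaabdcacccdcdccccaababbacbab')
  25 → (34, 'cbab')
  26 → (7, 'cbcaaabdcacccdcdccccaababbacbab')
  27 → (25, 'ccaababbacbab')
  28 → (24, 'cccaababbacbab')
  29 → (23, 'ccccaababbacbab')
  30 → (17, 'cccdcdccccaababbacbab')
  31 → (18, 'ccdcdccccaababbacbab')
  32 → (21, 'cdccccaababbacbab')
  33 → (19, 'cdcdccccaababbacbab')
  34 → (5, 'dbcbcaaabdcacccdcdccccaababbacbab')
  35 → (14, 'dcacccdcdccccaababbacbab')
  36 → (22, 'dccccaababbacbab')
  37 → (20, 'dcdccccaababbacbab')

[10, 27, 11, 3, 36, 28, 30, 12, 0, 33, 16, 4, 37, 2, 35, 29, 32, 31, 8, 6, 13, 9, 26, 15, 1, 34, 7, 25, 24, 23, 17, 18, 21, 19, 5, 14, 22, 20]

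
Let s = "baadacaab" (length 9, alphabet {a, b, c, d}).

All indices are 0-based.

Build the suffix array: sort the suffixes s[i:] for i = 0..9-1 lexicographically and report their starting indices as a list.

[6, 1, 7, 4, 2, 8, 0, 5, 3]

sorted suffixes:
  #0 SA[0]=6  'aab'
  #1 SA[1]=1  'aadacaab'
  #2 SA[2]=7  'ab'
  #3 SA[3]=4  'acaab'
  #4 SA[4]=2  'adacaab'
  #5 SA[5]=8  'b'
  #6 SA[6]=0  'baadacaab'
  #7 SA[7]=5  'caab'
  #8 SA[8]=3  'dacaab'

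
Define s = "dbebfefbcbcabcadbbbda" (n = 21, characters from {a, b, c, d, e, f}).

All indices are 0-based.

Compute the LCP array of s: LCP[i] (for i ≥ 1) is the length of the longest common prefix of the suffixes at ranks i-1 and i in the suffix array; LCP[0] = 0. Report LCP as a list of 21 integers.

[0, 1, 1, 0, 2, 1, 3, 2, 1, 1, 1, 0, 2, 1, 0, 1, 2, 0, 1, 0, 1]

rank | idx | suffix
   0 |  20 | a
   1 |  11 | abcadbbbda
   2 |  14 | adbbbda
   3 |  16 | bbbda
   4 |  17 | bbda
   5 |   9 | bcabcadbbbda
   6 |  12 | bcadbbbda
   7 |   7 | bcbcabcadbbbda
   8 |  18 | bda
   9 |   1 | bebfefbcbcabcadbbbda
  10 |   3 | bfefbcbcabcadbbbda
  11 |  10 | cabcadbbbda
  12 |  13 | cadbbbda
  13 |   8 | cbcabcadbbbda
  14 |  19 | da
  15 |  15 | dbbbda
  16 |   0 | dbebfefbcbcabcadbbbda
  17 |   2 | ebfefbcbcabcadbbbda
  18 |   5 | efbcbcabcadbbbda
  19 |   6 | fbcbcabcadbbbda
  20 |   4 | fefbcbcabcadbbbda

SA = [20, 11, 14, 16, 17, 9, 12, 7, 18, 1, 3, 10, 13, 8, 19, 15, 0, 2, 5, 6, 4]
i: (SA[i-1],SA[i]) lcp shared
  1: (20,11) 1 'a'
  2: (11,14) 1 'a'
  3: (14,16) 0 ''
  4: (16,17) 2 'bb'
  5: (17,9) 1 'b'
  6: (9,12) 3 'bca'
  7: (12,7) 2 'bc'
  8: (7,18) 1 'b'
  9: (18,1) 1 'b'
  10: (1,3) 1 'b'
  11: (3,10) 0 ''
  12: (10,13) 2 'ca'
  13: (13,8) 1 'c'
  14: (8,19) 0 ''
  15: (19,15) 1 'd'
  16: (15,0) 2 'db'
  17: (0,2) 0 ''
  18: (2,5) 1 'e'
  19: (5,6) 0 ''
  20: (6,4) 1 'f'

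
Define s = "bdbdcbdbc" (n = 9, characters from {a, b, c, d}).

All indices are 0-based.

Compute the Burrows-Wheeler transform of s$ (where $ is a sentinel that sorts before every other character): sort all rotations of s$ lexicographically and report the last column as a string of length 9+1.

cdc$dbdbbb

rank  rotation    last
    0  $bdbdcbdbc  c
    1  bc$bdbdcbd  d
    2  bdbc$bdbdc  c
    3  bdbdcbdbc$  $
    4  bdcbdbc$bd  d
    5  c$bdbdcbdb  b
    6  cbdbc$bdbd  d
    7  dbc$bdbdcb  b
    8  dbdcbdbc$b  b
    9  dcbdbc$bdb  b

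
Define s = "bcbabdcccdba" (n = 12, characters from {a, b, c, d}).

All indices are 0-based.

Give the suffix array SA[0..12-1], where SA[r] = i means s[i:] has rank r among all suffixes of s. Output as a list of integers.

[11, 3, 10, 2, 0, 4, 1, 6, 7, 8, 9, 5]

rank→(start, suffix):
  0 → (11, 'a')
  1 → (3, 'abdcccdba')
  2 → (10, 'ba')
  3 → (2, 'babdcccdba')
  4 → (0, 'bcbabdcccdba')
  5 → (4, 'bdcccdba')
  6 → (1, 'cbabdcccdba')
  7 → (6, 'cccdba')
  8 → (7, 'ccdba')
  9 → (8, 'cdba')
  10 → (9, 'dba')
  11 → (5, 'dcccdba')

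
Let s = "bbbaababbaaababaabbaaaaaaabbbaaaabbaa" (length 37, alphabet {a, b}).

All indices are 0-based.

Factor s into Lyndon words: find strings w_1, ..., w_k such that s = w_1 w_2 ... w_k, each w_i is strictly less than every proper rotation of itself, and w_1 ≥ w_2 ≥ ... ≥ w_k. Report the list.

emit factor 1: 'b' (i=0, period=1)
emit factor 2: 'b' (i=1, period=1)
emit factor 3: 'b' (i=2, period=1)
emit factor 4: 'aababb' (i=3, period=6)
emit factor 5: 'aaababaabb' (i=9, period=10)
emit factor 6: 'aaaaaaabbbaaaabb' (i=19, period=16)
emit factor 7: 'a' (i=35, period=1)
emit factor 8: 'a' (i=36, period=1)

["b", "b", "b", "aababb", "aaababaabb", "aaaaaaabbbaaaabb", "a", "a"]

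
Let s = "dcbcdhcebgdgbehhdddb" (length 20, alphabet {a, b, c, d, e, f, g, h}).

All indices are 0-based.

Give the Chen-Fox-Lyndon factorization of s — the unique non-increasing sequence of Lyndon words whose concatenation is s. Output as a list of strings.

["d", "c", "bcdhcebgdgbehhddd", "b"]

emit factor 1: 'd' (i=0, period=1)
emit factor 2: 'c' (i=1, period=1)
emit factor 3: 'bcdhcebgdgbehhddd' (i=2, period=17)
emit factor 4: 'b' (i=19, period=1)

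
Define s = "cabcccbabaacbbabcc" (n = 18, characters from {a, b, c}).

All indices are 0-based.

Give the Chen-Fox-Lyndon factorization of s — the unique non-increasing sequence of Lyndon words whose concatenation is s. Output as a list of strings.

["c", "abcccb", "ab", "aacbbabcc"]

emit factor 1: 'c' (i=0, period=1)
emit factor 2: 'abcccb' (i=1, period=6)
emit factor 3: 'ab' (i=7, period=2)
emit factor 4: 'aacbbabcc' (i=9, period=9)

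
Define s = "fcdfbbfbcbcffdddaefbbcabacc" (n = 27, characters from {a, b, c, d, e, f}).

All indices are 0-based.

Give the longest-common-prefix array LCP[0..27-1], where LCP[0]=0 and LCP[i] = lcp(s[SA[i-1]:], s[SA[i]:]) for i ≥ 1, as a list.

[0, 1, 1, 0, 1, 2, 1, 2, 2, 1, 0, 1, 1, 1, 1, 1, 0, 1, 2, 1, 0, 0, 3, 2, 1, 1, 1]

sorted suffixes:
  #0 SA[0]=22  'abacc'
  #1 SA[1]=24  'acc'
  #2 SA[2]=16  'aefbbcabacc'
  #3 SA[3]=23  'bacc'
  #4 SA[4]=19  'bbcabacc'
  #5 SA[5]=4  'bbfbcbcffdddaefbbcabacc'
  #6 SA[6]=20  'bcabacc'
  #7 SA[7]=7  'bcbcffdddaefbbcabacc'
  #8 SA[8]=9  'bcffdddaefbbcabacc'
  #9 SA[9]=5  'bfbcbcffdddaefbbcabacc'
  #10 SA[10]=26  'c'
  #11 SA[11]=21  'cabacc'
  #12 SA[12]=8  'cbcffdddaefbbcabacc'
  #13 SA[13]=25  'cc'
  #14 SA[14]=1  'cdfbbfbcbcffdddaefbbcabacc'
  #15 SA[15]=10  'cffdddaefbbcabacc'
  #16 SA[16]=15  'daefbbcabacc'
  #17 SA[17]=14  'ddaefbbcabacc'
  #18 SA[18]=13  'dddaefbbcabacc'
  #19 SA[19]=2  'dfbbfbcbcffdddaefbbcabacc'
  #20 SA[20]=17  'efbbcabacc'
  #21 SA[21]=18  'fbbcabacc'
  #22 SA[22]=3  'fbbfbcbcffdddaefbbcabacc'
  #23 SA[23]=6  'fbcbcffdddaefbbcabacc'
  #24 SA[24]=0  'fcdfbbfbcbcffdddaefbbcabacc'
  #25 SA[25]=12  'fdddaefbbcabacc'
  #26 SA[26]=11  'ffdddaefbbcabacc'

SA = [22, 24, 16, 23, 19, 4, 20, 7, 9, 5, 26, 21, 8, 25, 1, 10, 15, 14, 13, 2, 17, 18, 3, 6, 0, 12, 11]
[i] adj suffixes → lcp
  [1] 22/24 → 1 ('a')
  [2] 24/16 → 1 ('a')
  [3] 16/23 → 0 ('')
  [4] 23/19 → 1 ('b')
  [5] 19/4 → 2 ('bb')
  [6] 4/20 → 1 ('b')
  [7] 20/7 → 2 ('bc')
  [8] 7/9 → 2 ('bc')
  [9] 9/5 → 1 ('b')
  [10] 5/26 → 0 ('')
  [11] 26/21 → 1 ('c')
  [12] 21/8 → 1 ('c')
  [13] 8/25 → 1 ('c')
  [14] 25/1 → 1 ('c')
  [15] 1/10 → 1 ('c')
  [16] 10/15 → 0 ('')
  [17] 15/14 → 1 ('d')
  [18] 14/13 → 2 ('dd')
  [19] 13/2 → 1 ('d')
  [20] 2/17 → 0 ('')
  [21] 17/18 → 0 ('')
  [22] 18/3 → 3 ('fbb')
  [23] 3/6 → 2 ('fb')
  [24] 6/0 → 1 ('f')
  [25] 0/12 → 1 ('f')
  [26] 12/11 → 1 ('f')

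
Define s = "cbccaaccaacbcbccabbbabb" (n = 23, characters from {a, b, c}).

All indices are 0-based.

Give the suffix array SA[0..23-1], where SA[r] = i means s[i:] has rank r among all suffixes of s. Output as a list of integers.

rank→(start, suffix):
  0 → (8, 'aacbcbccabbbabb')
  1 → (4, 'aaccaacbcbccabbbabb')
  2 → (20, 'abb')
  3 → (16, 'abbbabb')
  4 → (9, 'acbcbccabbbabb')
  5 → (5, 'accaacbcbccabbbabb')
  6 → (22, 'b')
  7 → (19, 'babb')
  8 → (21, 'bb')
  9 → (18, 'bbabb')
  10 → (17, 'bbbabb')
  11 → (11, 'bcbccabbbabb')
  12 → (1, 'bccaaccaacbcbccabbbabb')
  13 → (13, 'bccabbbabb')
  14 → (7, 'caacbcbccabbbabb')
  15 → (3, 'caaccaacbcbccabbbabb')
  16 → (15, 'cabbbabb')
  17 → (10, 'cbcbccabbbabb')
  18 → (0, 'cbccaaccaacbcbccabbbabb')
  19 → (12, 'cbccabbbabb')
  20 → (6, 'ccaacbcbccabbbabb')
  21 → (2, 'ccaaccaacbcbccabbbabb')
  22 → (14, 'ccabbbabb')

[8, 4, 20, 16, 9, 5, 22, 19, 21, 18, 17, 11, 1, 13, 7, 3, 15, 10, 0, 12, 6, 2, 14]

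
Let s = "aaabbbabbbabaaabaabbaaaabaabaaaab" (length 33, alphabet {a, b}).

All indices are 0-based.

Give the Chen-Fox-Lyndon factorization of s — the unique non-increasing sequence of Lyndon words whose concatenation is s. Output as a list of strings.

["aaabbbabbbab", "aaabaabb", "aaaabaab", "aaaab"]

emit factor 1: 'aaabbbabbbab' (i=0, period=12)
emit factor 2: 'aaabaabb' (i=12, period=8)
emit factor 3: 'aaaabaab' (i=20, period=8)
emit factor 4: 'aaaab' (i=28, period=5)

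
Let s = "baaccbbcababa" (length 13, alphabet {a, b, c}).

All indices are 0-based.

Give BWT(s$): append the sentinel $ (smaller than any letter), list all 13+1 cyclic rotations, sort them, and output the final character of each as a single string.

abbbcaa$acbbca

rank  rotation        last
    0  $baaccbbcababa  a
    1  a$baaccbbcabab  b
    2  aaccbbcababa$b  b
    3  aba$baaccbbcab  b
    4  ababa$baaccbbc  c
    5  accbbcababa$ba  a
    6  ba$baaccbbcaba  a
    7  baaccbbcababa$  $
    8  baba$baaccbbca  a
    9  bbcababa$baacc  c
   10  bcababa$baaccb  b
   11  cababa$baaccbb  b
   12  cbbcababa$baac  c
   13  ccbbcababa$baa  a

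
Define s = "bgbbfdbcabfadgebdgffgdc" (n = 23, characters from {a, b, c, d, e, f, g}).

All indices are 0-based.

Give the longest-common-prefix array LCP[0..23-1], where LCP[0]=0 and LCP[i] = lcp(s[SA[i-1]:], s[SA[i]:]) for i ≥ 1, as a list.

rank | idx | suffix
   0 |   8 | abfadgebdgffgdc
   1 |  11 | adgebdgffgdc
   2 |   2 | bbfdbcabfadgebdgffgdc
   3 |   6 | bcabfadgebdgffgdc
   4 |  15 | bdgffgdc
   5 |   9 | bfadgebdgffgdc
   6 |   3 | bfdbcabfadgebdgffgdc
   7 |   0 | bgbbfdbcabfadgebdgffgdc
   8 |  22 | c
   9 |   7 | cabfadgebdgffgdc
  10 |   5 | dbcabfadgebdgffgdc
  11 |  21 | dc
  12 |  12 | dgebdgffgdc
  13 |  16 | dgffgdc
  14 |  14 | ebdgffgdc
  15 |  10 | fadgebdgffgdc
  16 |   4 | fdbcabfadgebdgffgdc
  17 |  18 | ffgdc
  18 |  19 | fgdc
  19 |   1 | gbbfdbcabfadgebdgffgdc
  20 |  20 | gdc
  21 |  13 | gebdgffgdc
  22 |  17 | gffgdc

SA = [8, 11, 2, 6, 15, 9, 3, 0, 22, 7, 5, 21, 12, 16, 14, 10, 4, 18, 19, 1, 20, 13, 17]
i: (SA[i-1],SA[i]) lcp shared
  1: (8,11) 1 'a'
  2: (11,2) 0 ''
  3: (2,6) 1 'b'
  4: (6,15) 1 'b'
  5: (15,9) 1 'b'
  6: (9,3) 2 'bf'
  7: (3,0) 1 'b'
  8: (0,22) 0 ''
  9: (22,7) 1 'c'
  10: (7,5) 0 ''
  11: (5,21) 1 'd'
  12: (21,12) 1 'd'
  13: (12,16) 2 'dg'
  14: (16,14) 0 ''
  15: (14,10) 0 ''
  16: (10,4) 1 'f'
  17: (4,18) 1 'f'
  18: (18,19) 1 'f'
  19: (19,1) 0 ''
  20: (1,20) 1 'g'
  21: (20,13) 1 'g'
  22: (13,17) 1 'g'

[0, 1, 0, 1, 1, 1, 2, 1, 0, 1, 0, 1, 1, 2, 0, 0, 1, 1, 1, 0, 1, 1, 1]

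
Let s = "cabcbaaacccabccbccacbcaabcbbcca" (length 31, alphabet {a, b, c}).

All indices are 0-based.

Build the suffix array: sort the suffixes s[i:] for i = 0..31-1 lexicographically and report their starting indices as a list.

[30, 5, 22, 6, 1, 23, 11, 18, 7, 4, 26, 20, 2, 24, 27, 15, 12, 29, 21, 0, 10, 17, 3, 25, 19, 14, 28, 9, 16, 13, 8]

rank | idx | suffix
   0 |  30 | a
   1 |   5 | aaacccabccbccacbcaabcbbcca
   2 |  22 | aabcbbcca
   3 |   6 | aacccabccbccacbcaabcbbcca
   4 |   1 | abcbaaacccabccbccacbcaabcbbcca
   5 |  23 | abcbbcca
   6 |  11 | abccbccacbcaabcbbcca
   7 |  18 | acbcaabcbbcca
   8 |   7 | acccabccbccacbcaabcbbcca
   9 |   4 | baaacccabccbccacbcaabcbbcca
  10 |  26 | bbcca
  11 |  20 | bcaabcbbcca
  12 |   2 | bcbaaacccabccbccacbcaabcbbcca
  13 |  24 | bcbbcca
  14 |  27 | bcca
  15 |  15 | bccacbcaabcbbcca
  16 |  12 | bccbccacbcaabcbbcca
  17 |  29 | ca
  18 |  21 | caabcbbcca
  19 |   0 | cabcbaaacccabccbccacbcaabcbbcca
  20 |  10 | cabccbccacbcaabcbbcca
  21 |  17 | cacbcaabcbbcca
  22 |   3 | cbaaacccabccbccacbcaabcbbcca
  23 |  25 | cbbcca
  24 |  19 | cbcaabcbbcca
  25 |  14 | cbccacbcaabcbbcca
  26 |  28 | cca
  27 |   9 | ccabccbccacbcaabcbbcca
  28 |  16 | ccacbcaabcbbcca
  29 |  13 | ccbccacbcaabcbbcca
  30 |   8 | cccabccbccacbcaabcbbcca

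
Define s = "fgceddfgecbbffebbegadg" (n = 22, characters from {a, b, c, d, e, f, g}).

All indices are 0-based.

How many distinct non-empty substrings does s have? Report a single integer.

236

rank | idx | suffix
   0 |  19 | adg
   1 |  15 | bbegadg
   2 |  10 | bbffebbegadg
   3 |  16 | begadg
   4 |  11 | bffebbegadg
   5 |   9 | cbbffebbegadg
   6 |   2 | ceddfgecbbffebbegadg
   7 |   4 | ddfgecbbffebbegadg
   8 |   5 | dfgecbbffebbegadg
   9 |  20 | dg
  10 |  14 | ebbegadg
  11 |   8 | ecbbffebbegadg
  12 |   3 | eddfgecbbffebbegadg
  13 |  17 | egadg
  14 |  13 | febbegadg
  15 |  12 | ffebbegadg
  16 |   0 | fgceddfgecbbffebbegadg
  17 |   6 | fgecbbffebbegadg
  18 |  21 | g
  19 |  18 | gadg
  20 |   1 | gceddfgecbbffebbegadg
  21 |   7 | gecbbffebbegadg

SA = [19, 15, 10, 16, 11, 9, 2, 4, 5, 20, 14, 8, 3, 17, 13, 12, 0, 6, 21, 18, 1, 7]
i: (SA[i-1],SA[i]) lcp shared
  1: (19,15) 0 ''
  2: (15,10) 2 'bb'
  3: (10,16) 1 'b'
  4: (16,11) 1 'b'
  5: (11,9) 0 ''
  6: (9,2) 1 'c'
  7: (2,4) 0 ''
  8: (4,5) 1 'd'
  9: (5,20) 1 'd'
  10: (20,14) 0 ''
  11: (14,8) 1 'e'
  12: (8,3) 1 'e'
  13: (3,17) 1 'e'
  14: (17,13) 0 ''
  15: (13,12) 1 'f'
  16: (12,0) 1 'f'
  17: (0,6) 2 'fg'
  18: (6,21) 0 ''
  19: (21,18) 1 'g'
  20: (18,1) 1 'g'
  21: (1,7) 1 'g'

n(n+1)/2 = 22·23/2 = 253
Σ LCP = 0 + 0 + 2 + 1 + 1 + 0 + 1 + 0 + 1 + 1 + 0 + 1 + 1 + 1 + 0 + 1 + 1 + 2 + 0 + 1 + 1 + 1 = 17
distinct = 253 − 17 = 236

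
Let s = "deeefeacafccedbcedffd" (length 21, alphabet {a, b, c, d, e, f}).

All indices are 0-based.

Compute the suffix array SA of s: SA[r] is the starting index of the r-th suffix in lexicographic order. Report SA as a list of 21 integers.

[6, 8, 14, 7, 10, 11, 15, 20, 13, 0, 17, 5, 12, 16, 1, 2, 3, 9, 19, 4, 18]

sorted suffixes:
  #0 SA[0]=6  'acafccedbcedffd'
  #1 SA[1]=8  'afccedbcedffd'
  #2 SA[2]=14  'bcedffd'
  #3 SA[3]=7  'cafccedbcedffd'
  #4 SA[4]=10  'ccedbcedffd'
  #5 SA[5]=11  'cedbcedffd'
  #6 SA[6]=15  'cedffd'
  #7 SA[7]=20  'd'
  #8 SA[8]=13  'dbcedffd'
  #9 SA[9]=0  'deeefeacafccedbcedffd'
  #10 SA[10]=17  'dffd'
  #11 SA[11]=5  'eacafccedbcedffd'
  #12 SA[12]=12  'edbcedffd'
  #13 SA[13]=16  'edffd'
  #14 SA[14]=1  'eeefeacafccedbcedffd'
  #15 SA[15]=2  'eefeacafccedbcedffd'
  #16 SA[16]=3  'efeacafccedbcedffd'
  #17 SA[17]=9  'fccedbcedffd'
  #18 SA[18]=19  'fd'
  #19 SA[19]=4  'feacafccedbcedffd'
  #20 SA[20]=18  'ffd'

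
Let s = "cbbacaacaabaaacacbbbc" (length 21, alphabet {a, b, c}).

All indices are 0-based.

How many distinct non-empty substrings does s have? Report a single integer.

194

sorted suffixes:
  #0 SA[0]=11  'aaacacbbbc'
  #1 SA[1]=8  'aabaaacacbbbc'
  #2 SA[2]=5  'aacaabaaacacbbbc'
  #3 SA[3]=12  'aacacbbbc'
  #4 SA[4]=9  'abaaacacbbbc'
  #5 SA[5]=6  'acaabaaacacbbbc'
  #6 SA[6]=3  'acaacaabaaacacbbbc'
  #7 SA[7]=13  'acacbbbc'
  #8 SA[8]=15  'acbbbc'
  #9 SA[9]=10  'baaacacbbbc'
  #10 SA[10]=2  'bacaacaabaaacacbbbc'
  #11 SA[11]=1  'bbacaacaabaaacacbbbc'
  #12 SA[12]=17  'bbbc'
  #13 SA[13]=18  'bbc'
  #14 SA[14]=19  'bc'
  #15 SA[15]=20  'c'
  #16 SA[16]=7  'caabaaacacbbbc'
  #17 SA[17]=4  'caacaabaaacacbbbc'
  #18 SA[18]=14  'cacbbbc'
  #19 SA[19]=0  'cbbacaacaabaaacacbbbc'
  #20 SA[20]=16  'cbbbc'

SA = [11, 8, 5, 12, 9, 6, 3, 13, 15, 10, 2, 1, 17, 18, 19, 20, 7, 4, 14, 0, 16]
i: (SA[i-1],SA[i]) lcp shared
  1: (11,8) 2 'aa'
  2: (8,5) 2 'aa'
  3: (5,12) 4 'aaca'
  4: (12,9) 1 'a'
  5: (9,6) 1 'a'
  6: (6,3) 4 'acaa'
  7: (3,13) 3 'aca'
  8: (13,15) 2 'ac'
  9: (15,10) 0 ''
  10: (10,2) 2 'ba'
  11: (2,1) 1 'b'
  12: (1,17) 2 'bb'
  13: (17,18) 2 'bb'
  14: (18,19) 1 'b'
  15: (19,20) 0 ''
  16: (20,7) 1 'c'
  17: (7,4) 3 'caa'
  18: (4,14) 2 'ca'
  19: (14,0) 1 'c'
  20: (0,16) 3 'cbb'

n(n+1)/2 = 21·22/2 = 231
Σ LCP = 0 + 2 + 2 + 4 + 1 + 1 + 4 + 3 + 2 + 0 + 2 + 1 + 2 + 2 + 1 + 0 + 1 + 3 + 2 + 1 + 3 = 37
distinct = 231 − 37 = 194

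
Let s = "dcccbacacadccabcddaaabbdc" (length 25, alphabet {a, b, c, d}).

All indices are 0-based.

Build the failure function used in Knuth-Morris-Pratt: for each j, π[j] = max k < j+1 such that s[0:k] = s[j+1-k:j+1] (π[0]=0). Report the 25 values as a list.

π[0] = 0
j=1 s[j]='c': π[1]=0 (border '')
j=2 s[j]='c': π[2]=0 (border '')
j=3 s[j]='c': π[3]=0 (border '')
j=4 s[j]='b': π[4]=0 (border '')
j=5 s[j]='a': π[5]=0 (border '')
j=6 s[j]='c': π[6]=0 (border '')
j=7 s[j]='a': π[7]=0 (border '')
j=8 s[j]='c': π[8]=0 (border '')
j=9 s[j]='a': π[9]=0 (border '')
j=10 s[j]='d': π[10]=1 (border 'd')
j=11 s[j]='c': π[11]=2 (border 'dc')
j=12 s[j]='c': π[12]=3 (border 'dcc')
j=13 s[j]='a': k: 3→0; π[13]=0 (border '')
j=14 s[j]='b': π[14]=0 (border '')
j=15 s[j]='c': π[15]=0 (border '')
j=16 s[j]='d': π[16]=1 (border 'd')
j=17 s[j]='d': k: 1→0; π[17]=1 (border 'd')
j=18 s[j]='a': k: 1→0; π[18]=0 (border '')
j=19 s[j]='a': π[19]=0 (border '')
j=20 s[j]='a': π[20]=0 (border '')
j=21 s[j]='b': π[21]=0 (border '')
j=22 s[j]='b': π[22]=0 (border '')
j=23 s[j]='d': π[23]=1 (border 'd')
j=24 s[j]='c': π[24]=2 (border 'dc')

[0, 0, 0, 0, 0, 0, 0, 0, 0, 0, 1, 2, 3, 0, 0, 0, 1, 1, 0, 0, 0, 0, 0, 1, 2]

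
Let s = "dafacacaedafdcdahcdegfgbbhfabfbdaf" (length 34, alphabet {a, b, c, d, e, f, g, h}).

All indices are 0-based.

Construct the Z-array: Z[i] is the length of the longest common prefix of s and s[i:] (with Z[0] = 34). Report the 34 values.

[34, 0, 0, 0, 0, 0, 0, 0, 0, 3, 0, 0, 1, 0, 2, 0, 0, 0, 1, 0, 0, 0, 0, 0, 0, 0, 0, 0, 0, 0, 0, 3, 0, 0]

Z[0]=34
i=1: fresh scan; Z[1]=0
i=2: fresh scan; Z[2]=0
i=3: fresh scan; Z[3]=0
i=4: fresh scan; Z[4]=0
i=5: fresh scan; Z[5]=0
i=6: fresh scan; Z[6]=0
i=7: fresh scan; Z[7]=0
i=8: fresh scan; Z[8]=0
i=9: fresh scan; Z[9]=3 scan→box=[9,12)
i=10: min(r-i=2, Z[1]=0)=0; Z[10]=0
i=11: min(r-i=1, Z[2]=0)=0; Z[11]=0
i=12: fresh scan; Z[12]=1 scan→box=[12,13)
i=13: fresh scan; Z[13]=0
i=14: fresh scan; Z[14]=2 scan→box=[14,16)
i=15: min(r-i=1, Z[1]=0)=0; Z[15]=0
i=16: fresh scan; Z[16]=0
i=17: fresh scan; Z[17]=0
i=18: fresh scan; Z[18]=1 scan→box=[18,19)
i=19: fresh scan; Z[19]=0
i=20: fresh scan; Z[20]=0
i=21: fresh scan; Z[21]=0
i=22: fresh scan; Z[22]=0
i=23: fresh scan; Z[23]=0
i=24: fresh scan; Z[24]=0
i=25: fresh scan; Z[25]=0
i=26: fresh scan; Z[26]=0
i=27: fresh scan; Z[27]=0
i=28: fresh scan; Z[28]=0
i=29: fresh scan; Z[29]=0
i=30: fresh scan; Z[30]=0
i=31: fresh scan; Z[31]=3 scan→box=[31,34)
i=32: min(r-i=2, Z[1]=0)=0; Z[32]=0
i=33: min(r-i=1, Z[2]=0)=0; Z[33]=0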